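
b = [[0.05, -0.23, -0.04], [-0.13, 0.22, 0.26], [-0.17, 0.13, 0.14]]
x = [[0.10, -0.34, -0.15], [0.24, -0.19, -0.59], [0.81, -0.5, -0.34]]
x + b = [[0.15, -0.57, -0.19], [0.11, 0.03, -0.33], [0.64, -0.37, -0.2]]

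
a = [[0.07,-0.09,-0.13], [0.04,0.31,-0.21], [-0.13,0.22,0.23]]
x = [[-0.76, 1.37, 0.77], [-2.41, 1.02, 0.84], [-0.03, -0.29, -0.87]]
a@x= [[0.17, 0.04, 0.09], [-0.77, 0.43, 0.47], [-0.44, -0.02, -0.12]]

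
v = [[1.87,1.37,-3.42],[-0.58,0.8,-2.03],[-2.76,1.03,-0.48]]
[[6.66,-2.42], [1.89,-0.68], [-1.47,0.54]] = v@[[1.21,-0.44], [1.49,-0.54], [-0.69,0.25]]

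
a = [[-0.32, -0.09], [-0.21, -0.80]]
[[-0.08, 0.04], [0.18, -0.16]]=a @ [[0.35,  -0.19],[-0.32,  0.25]]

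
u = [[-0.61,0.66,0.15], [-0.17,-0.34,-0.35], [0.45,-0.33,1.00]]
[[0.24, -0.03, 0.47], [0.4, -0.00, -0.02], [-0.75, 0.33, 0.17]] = u @ [[-0.81, -0.14, -0.73], [-0.28, -0.24, -0.07], [-0.48, 0.31, 0.48]]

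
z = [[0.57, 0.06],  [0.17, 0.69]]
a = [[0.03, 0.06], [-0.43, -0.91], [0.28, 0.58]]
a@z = [[0.03, 0.04], [-0.4, -0.65], [0.26, 0.42]]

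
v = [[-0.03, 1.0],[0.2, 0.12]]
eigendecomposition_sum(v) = [[-0.24, 0.45], [0.09, -0.17]] + [[0.21, 0.55], [0.11, 0.29]]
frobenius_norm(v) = 1.03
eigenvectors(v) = [[-0.94,-0.88], [0.35,-0.47]]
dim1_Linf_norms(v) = [1.0, 0.2]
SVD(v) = [[0.99, 0.12],[0.12, -0.99]] @ diag([1.007192622373966, 0.20214603987081656]) @ [[-0.01,1.0], [-1.0,-0.01]]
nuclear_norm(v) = 1.21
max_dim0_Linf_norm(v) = 1.0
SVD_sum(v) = [[-0.01, 1.00], [-0.00, 0.12]] + [[-0.02, -0.00], [0.2, 0.00]]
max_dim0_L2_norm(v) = 1.01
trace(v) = 0.09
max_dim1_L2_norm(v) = 1.0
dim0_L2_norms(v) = [0.2, 1.01]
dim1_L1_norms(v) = [1.03, 0.32]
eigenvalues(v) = [-0.41, 0.5]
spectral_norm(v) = 1.01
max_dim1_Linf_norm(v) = 1.0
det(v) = -0.20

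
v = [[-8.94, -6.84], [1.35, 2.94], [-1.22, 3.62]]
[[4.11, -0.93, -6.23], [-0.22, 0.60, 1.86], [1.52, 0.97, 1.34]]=v @ [[-0.62, -0.08, 0.33],[0.21, 0.24, 0.48]]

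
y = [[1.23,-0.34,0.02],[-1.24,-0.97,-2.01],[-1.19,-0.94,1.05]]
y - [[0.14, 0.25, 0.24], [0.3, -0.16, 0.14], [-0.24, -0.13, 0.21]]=[[1.09, -0.59, -0.22], [-1.54, -0.81, -2.15], [-0.95, -0.81, 0.84]]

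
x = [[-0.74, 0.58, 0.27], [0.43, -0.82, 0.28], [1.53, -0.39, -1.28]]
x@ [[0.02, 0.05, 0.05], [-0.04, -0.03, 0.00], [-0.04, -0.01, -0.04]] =[[-0.05, -0.06, -0.05],[0.03, 0.04, 0.01],[0.10, 0.1, 0.13]]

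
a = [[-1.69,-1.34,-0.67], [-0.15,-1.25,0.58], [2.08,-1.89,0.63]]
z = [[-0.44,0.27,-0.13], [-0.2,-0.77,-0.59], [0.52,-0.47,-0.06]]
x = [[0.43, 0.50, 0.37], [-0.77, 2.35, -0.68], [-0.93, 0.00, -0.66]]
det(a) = -4.20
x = z @ a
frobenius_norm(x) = 2.91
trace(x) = 2.12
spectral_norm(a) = 3.05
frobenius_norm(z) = 1.33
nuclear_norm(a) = 6.01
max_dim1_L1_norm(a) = 4.6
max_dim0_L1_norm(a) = 4.48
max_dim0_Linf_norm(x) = 2.35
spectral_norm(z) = 1.08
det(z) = -0.05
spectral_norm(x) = 2.62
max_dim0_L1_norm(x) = 2.85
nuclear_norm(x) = 3.94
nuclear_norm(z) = 1.91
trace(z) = -1.27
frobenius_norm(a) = 3.91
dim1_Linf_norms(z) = [0.44, 0.77, 0.52]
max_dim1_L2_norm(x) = 2.56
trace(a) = -2.31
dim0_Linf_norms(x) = [0.93, 2.35, 0.68]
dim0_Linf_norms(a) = [2.08, 1.89, 0.67]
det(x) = 0.20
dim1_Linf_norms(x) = [0.5, 2.35, 0.93]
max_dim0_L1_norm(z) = 1.51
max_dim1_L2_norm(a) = 2.88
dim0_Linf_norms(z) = [0.52, 0.77, 0.59]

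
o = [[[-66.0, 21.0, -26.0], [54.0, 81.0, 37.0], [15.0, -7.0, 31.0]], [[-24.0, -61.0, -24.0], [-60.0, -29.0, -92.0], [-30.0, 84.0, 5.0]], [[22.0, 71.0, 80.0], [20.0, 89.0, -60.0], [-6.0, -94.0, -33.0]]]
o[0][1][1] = 81.0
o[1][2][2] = 5.0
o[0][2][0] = 15.0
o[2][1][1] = 89.0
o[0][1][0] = 54.0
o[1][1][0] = -60.0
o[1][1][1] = -29.0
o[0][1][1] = 81.0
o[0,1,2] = 37.0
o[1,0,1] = -61.0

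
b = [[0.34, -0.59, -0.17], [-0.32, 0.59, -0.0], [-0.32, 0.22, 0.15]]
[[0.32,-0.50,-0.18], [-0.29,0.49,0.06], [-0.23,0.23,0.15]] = b @ [[0.53, -0.2, -0.1],[-0.2, 0.72, 0.04],[-0.10, 0.04, 0.73]]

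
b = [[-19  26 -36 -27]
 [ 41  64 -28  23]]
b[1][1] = 64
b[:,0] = [-19, 41]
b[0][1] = 26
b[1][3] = 23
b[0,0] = -19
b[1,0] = 41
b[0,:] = [-19, 26, -36, -27]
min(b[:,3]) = -27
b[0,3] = -27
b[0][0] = -19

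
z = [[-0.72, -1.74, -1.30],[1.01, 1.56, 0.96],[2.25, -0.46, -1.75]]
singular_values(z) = [3.2, 2.77, 0.0]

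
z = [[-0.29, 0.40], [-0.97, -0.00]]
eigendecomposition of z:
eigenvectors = [[(0.13-0.53j), (0.13+0.53j)],  [0.84+0.00j, 0.84-0.00j]]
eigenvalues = [(-0.14+0.61j), (-0.14-0.61j)]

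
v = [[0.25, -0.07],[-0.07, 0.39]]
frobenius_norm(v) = 0.47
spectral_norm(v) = 0.42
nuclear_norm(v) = 0.64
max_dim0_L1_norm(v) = 0.46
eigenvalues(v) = [0.22, 0.42]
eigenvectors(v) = [[-0.92,0.38], [-0.38,-0.92]]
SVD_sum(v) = [[0.06, -0.15], [-0.15, 0.36]] + [[0.19, 0.08], [0.08, 0.03]]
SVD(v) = [[-0.38,0.92], [0.92,0.38]] @ diag([0.41899494936611664, 0.22100505063388337]) @ [[-0.38, 0.92],[0.92, 0.38]]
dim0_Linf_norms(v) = [0.25, 0.39]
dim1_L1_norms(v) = [0.32, 0.46]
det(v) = 0.09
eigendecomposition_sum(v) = [[0.19,0.08], [0.08,0.03]] + [[0.06, -0.15], [-0.15, 0.36]]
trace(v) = 0.64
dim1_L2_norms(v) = [0.26, 0.4]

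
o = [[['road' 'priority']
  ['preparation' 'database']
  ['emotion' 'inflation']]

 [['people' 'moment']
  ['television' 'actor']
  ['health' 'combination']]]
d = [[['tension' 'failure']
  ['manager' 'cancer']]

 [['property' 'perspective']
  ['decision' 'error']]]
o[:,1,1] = ['database', 'actor']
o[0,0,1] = 'priority'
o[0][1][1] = 'database'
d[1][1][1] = 'error'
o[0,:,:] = [['road', 'priority'], ['preparation', 'database'], ['emotion', 'inflation']]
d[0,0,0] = 'tension'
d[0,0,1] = 'failure'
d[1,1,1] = 'error'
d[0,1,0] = 'manager'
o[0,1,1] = 'database'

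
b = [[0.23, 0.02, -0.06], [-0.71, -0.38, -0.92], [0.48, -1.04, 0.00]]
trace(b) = -0.15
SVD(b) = [[-0.06, -0.09, -0.99], [0.97, 0.23, -0.08], [0.23, -0.97, 0.07]] @ diag([1.2310081624846108, 1.1435364931922052, 0.20184943060097252]) @ [[-0.48, -0.50, -0.72], [-0.57, 0.81, -0.18], [-0.67, -0.32, 0.67]]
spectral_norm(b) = 1.23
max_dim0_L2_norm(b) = 1.11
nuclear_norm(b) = 2.58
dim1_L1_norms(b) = [0.31, 2.01, 1.52]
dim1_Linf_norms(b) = [0.23, 0.92, 1.04]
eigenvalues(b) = [0.7, 0.34, -1.19]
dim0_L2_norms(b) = [0.89, 1.11, 0.92]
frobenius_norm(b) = 1.69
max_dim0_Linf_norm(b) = 1.04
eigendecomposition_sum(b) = [[-0.21, 0.08, -0.09], [-0.97, 0.37, -0.40], [1.29, -0.49, 0.54]] + [[0.44, -0.04, 0.04], [0.42, -0.04, 0.04], [-0.67, 0.07, -0.06]] + [[-0.0, -0.02, -0.01], [-0.17, -0.71, -0.55], [-0.14, -0.61, -0.48]]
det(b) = -0.28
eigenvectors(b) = [[-0.13, -0.49, 0.02], [-0.59, -0.47, 0.76], [0.79, 0.74, 0.65]]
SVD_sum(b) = [[0.04, 0.04, 0.06],[-0.57, -0.59, -0.86],[-0.14, -0.14, -0.21]] + [[0.06,-0.08,0.02], [-0.15,0.21,-0.05], [0.63,-0.89,0.20]] + [[0.13, 0.06, -0.13], [0.01, 0.01, -0.01], [-0.01, -0.00, 0.01]]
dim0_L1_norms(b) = [1.42, 1.44, 0.98]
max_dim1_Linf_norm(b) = 1.04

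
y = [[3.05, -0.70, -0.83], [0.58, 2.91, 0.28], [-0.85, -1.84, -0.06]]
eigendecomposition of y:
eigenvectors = [[(-0.31-0.22j), -0.31+0.22j, (0.23+0j)], [(-0.74+0j), (-0.74-0j), -0.14+0.00j], [(0.55+0.03j), 0.55-0.03j, 0.96+0.00j]]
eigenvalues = [(2.95+0.16j), (2.95-0.16j), 0j]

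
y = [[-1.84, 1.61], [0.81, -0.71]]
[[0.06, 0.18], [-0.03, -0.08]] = y @ [[0.02, 0.06], [0.06, 0.18]]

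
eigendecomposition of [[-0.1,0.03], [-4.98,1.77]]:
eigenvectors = [[-0.34, -0.02], [-0.94, -1.00]]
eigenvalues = [-0.02, 1.69]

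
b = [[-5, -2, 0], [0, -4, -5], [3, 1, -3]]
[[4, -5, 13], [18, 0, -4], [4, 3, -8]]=b @[[0, 1, -3], [-2, 0, 1], [-2, 0, 0]]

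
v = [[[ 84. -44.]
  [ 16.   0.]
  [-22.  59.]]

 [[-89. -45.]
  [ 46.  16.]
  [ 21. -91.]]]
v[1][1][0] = 46.0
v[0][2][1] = 59.0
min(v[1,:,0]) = -89.0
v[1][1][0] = 46.0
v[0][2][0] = -22.0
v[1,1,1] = 16.0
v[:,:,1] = [[-44.0, 0.0, 59.0], [-45.0, 16.0, -91.0]]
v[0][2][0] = -22.0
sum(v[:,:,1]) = -105.0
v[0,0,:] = [84.0, -44.0]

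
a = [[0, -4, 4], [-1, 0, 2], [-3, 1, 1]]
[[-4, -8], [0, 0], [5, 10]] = a @ [[-2, -4], [0, 0], [-1, -2]]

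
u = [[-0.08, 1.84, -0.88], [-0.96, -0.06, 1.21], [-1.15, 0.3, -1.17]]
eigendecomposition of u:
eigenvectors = [[-0.66+0.00j, -0.66-0.00j, (0.56+0j)], [(-0.07-0.65j), -0.07+0.65j, (-0.22+0j)], [0.20-0.31j, 0.20+0.31j, (0.8+0j)]]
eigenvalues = [(0.37+1.4j), (0.37-1.4j), (-2.05+0j)]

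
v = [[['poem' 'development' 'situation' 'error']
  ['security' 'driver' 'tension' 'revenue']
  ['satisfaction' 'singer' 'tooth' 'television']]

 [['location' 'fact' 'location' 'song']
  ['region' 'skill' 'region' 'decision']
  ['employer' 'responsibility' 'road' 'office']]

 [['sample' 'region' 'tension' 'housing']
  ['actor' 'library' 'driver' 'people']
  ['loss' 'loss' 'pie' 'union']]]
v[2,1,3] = 'people'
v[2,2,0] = 'loss'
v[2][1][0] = 'actor'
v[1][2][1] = 'responsibility'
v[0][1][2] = 'tension'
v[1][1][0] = 'region'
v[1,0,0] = 'location'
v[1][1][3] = 'decision'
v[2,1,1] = 'library'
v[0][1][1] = 'driver'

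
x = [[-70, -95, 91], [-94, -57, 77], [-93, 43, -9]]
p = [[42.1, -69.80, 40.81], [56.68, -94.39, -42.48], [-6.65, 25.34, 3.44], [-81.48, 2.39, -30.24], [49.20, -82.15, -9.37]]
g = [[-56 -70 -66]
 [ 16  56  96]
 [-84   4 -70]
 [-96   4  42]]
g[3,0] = -96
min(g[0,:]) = -70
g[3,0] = -96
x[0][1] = -95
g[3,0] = -96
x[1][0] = -94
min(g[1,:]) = 16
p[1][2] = -42.48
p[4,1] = -82.15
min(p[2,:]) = -6.65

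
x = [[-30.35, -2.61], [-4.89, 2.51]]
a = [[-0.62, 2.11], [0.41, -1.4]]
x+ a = [[-30.97, -0.5], [-4.48, 1.11]]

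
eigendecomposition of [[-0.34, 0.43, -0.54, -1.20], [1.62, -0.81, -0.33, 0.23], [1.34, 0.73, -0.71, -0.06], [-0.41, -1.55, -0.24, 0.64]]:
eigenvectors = [[0.46+0.00j, (-0.02+0.33j), -0.02-0.33j, 0.21+0.00j], [0.20+0.00j, 0.62+0.00j, 0.62-0.00j, (-0.56+0j)], [0.38+0.00j, (0.3-0.38j), (0.3+0.38j), (0.68+0j)], [-0.77+0.00j, 0.40+0.34j, (0.4-0.34j), (-0.42+0j)]]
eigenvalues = [(1.41+0j), (-0.88+1.19j), (-0.88-1.19j), (-0.86+0j)]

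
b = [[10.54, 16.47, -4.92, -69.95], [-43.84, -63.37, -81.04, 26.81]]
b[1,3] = 26.81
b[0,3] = -69.95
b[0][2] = -4.92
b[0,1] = 16.47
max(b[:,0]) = 10.54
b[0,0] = 10.54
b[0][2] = -4.92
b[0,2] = -4.92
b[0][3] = -69.95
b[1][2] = -81.04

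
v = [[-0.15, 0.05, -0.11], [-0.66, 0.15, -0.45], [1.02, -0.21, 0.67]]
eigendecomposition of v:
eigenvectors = [[-0.15, -0.47, -0.39], [-0.56, -0.71, 0.53], [0.81, 0.53, 0.76]]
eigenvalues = [0.62, 0.05, -0.0]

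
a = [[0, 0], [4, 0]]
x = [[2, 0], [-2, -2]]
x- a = [[2, 0], [-6, -2]]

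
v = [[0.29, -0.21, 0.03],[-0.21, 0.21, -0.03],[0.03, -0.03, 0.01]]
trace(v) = 0.51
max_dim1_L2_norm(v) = 0.36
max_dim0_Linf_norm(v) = 0.29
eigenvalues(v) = [0.47, 0.04, 0.01]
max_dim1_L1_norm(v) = 0.53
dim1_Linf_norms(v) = [0.29, 0.21, 0.03]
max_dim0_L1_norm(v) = 0.53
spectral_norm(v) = 0.47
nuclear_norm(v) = 0.51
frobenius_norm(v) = 0.47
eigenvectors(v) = [[0.77, -0.64, 0.01], [-0.64, -0.76, 0.16], [0.09, 0.13, 0.99]]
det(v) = 0.00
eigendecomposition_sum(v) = [[0.27, -0.23, 0.03], [-0.23, 0.19, -0.03], [0.03, -0.03, 0.00]] + [[0.02, 0.02, -0.0], [0.02, 0.02, -0.00], [-0.00, -0.00, 0.00]] + [[0.0, 0.0, 0.00], [0.00, 0.0, 0.0], [0.0, 0.00, 0.01]]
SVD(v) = [[-0.77, -0.64, 0.01], [0.64, -0.76, 0.16], [-0.09, 0.13, 0.99]] @ diag([0.4676740960977675, 0.03673855416364238, 0.0055873497385901996]) @ [[-0.77, 0.64, -0.09], [-0.64, -0.76, 0.13], [0.01, 0.16, 0.99]]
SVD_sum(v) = [[0.27, -0.23, 0.03],[-0.23, 0.19, -0.03],[0.03, -0.03, 0.00]] + [[0.02,0.02,-0.00], [0.02,0.02,-0.00], [-0.00,-0.0,0.0]] + [[0.0, 0.0, 0.0], [0.00, 0.0, 0.00], [0.00, 0.00, 0.01]]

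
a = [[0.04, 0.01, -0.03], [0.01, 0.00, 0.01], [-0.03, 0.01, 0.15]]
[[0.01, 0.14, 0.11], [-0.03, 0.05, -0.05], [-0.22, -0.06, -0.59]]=a@ [[-1.13, 4.45, -0.6], [0.49, -1.88, 0.57], [-1.75, 0.61, -4.12]]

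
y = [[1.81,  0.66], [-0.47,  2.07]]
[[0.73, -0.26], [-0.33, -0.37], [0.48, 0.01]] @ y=[[1.44, -0.06], [-0.42, -0.98], [0.86, 0.34]]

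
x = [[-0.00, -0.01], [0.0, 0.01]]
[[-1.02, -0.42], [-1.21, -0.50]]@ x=[[0.00,0.01], [0.00,0.01]]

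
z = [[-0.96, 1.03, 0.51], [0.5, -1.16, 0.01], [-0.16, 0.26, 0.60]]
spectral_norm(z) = 1.95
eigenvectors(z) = [[0.76,-0.86,0.38], [-0.64,-0.52,0.12], [0.12,-0.0,0.92]]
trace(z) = -1.52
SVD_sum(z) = [[-0.81, 1.17, 0.39], [0.65, -0.94, -0.32], [-0.25, 0.36, 0.12]] + [[-0.02,-0.07,0.16],[-0.05,-0.15,0.37],[-0.05,-0.18,0.43]] + [[-0.13, -0.07, -0.05], [-0.11, -0.06, -0.04], [0.14, 0.08, 0.05]]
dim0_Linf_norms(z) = [0.96, 1.16, 0.6]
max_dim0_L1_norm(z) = 2.45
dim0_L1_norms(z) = [1.62, 2.45, 1.12]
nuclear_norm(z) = 2.86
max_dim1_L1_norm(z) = 2.5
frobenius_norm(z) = 2.07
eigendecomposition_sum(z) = [[-0.74, 1.22, 0.16], [0.63, -1.04, -0.13], [-0.12, 0.2, 0.03]] + [[-0.20, -0.22, 0.11], [-0.12, -0.13, 0.07], [-0.00, -0.00, 0.0]] + [[-0.02, 0.03, 0.24], [-0.01, 0.01, 0.07], [-0.04, 0.06, 0.57]]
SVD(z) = [[-0.76, 0.28, 0.59], [0.61, 0.62, 0.49], [-0.23, 0.73, -0.64]] @ diag([1.9521857377559975, 0.6403843305625428, 0.2652899441592809]) @ [[0.55, -0.79, -0.27], [-0.11, -0.39, 0.92], [-0.83, -0.47, -0.30]]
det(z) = 0.33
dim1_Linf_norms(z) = [1.03, 1.16, 0.6]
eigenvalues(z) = [-1.75, -0.33, 0.57]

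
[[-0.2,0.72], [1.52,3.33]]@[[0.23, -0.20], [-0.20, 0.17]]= [[-0.19, 0.16], [-0.32, 0.26]]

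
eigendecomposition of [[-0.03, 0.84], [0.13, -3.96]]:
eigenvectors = [[1.00,-0.21], [0.03,0.98]]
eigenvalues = [-0.0, -3.99]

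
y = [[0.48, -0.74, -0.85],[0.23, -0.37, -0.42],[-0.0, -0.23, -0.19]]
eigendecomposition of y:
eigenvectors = [[0.79,-0.89,0.36], [0.41,-0.41,-0.59], [0.46,0.19,0.72]]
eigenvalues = [-0.4, 0.32, -0.0]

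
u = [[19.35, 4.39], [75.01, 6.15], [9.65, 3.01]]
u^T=[[19.35,75.01,9.65], [4.39,6.15,3.01]]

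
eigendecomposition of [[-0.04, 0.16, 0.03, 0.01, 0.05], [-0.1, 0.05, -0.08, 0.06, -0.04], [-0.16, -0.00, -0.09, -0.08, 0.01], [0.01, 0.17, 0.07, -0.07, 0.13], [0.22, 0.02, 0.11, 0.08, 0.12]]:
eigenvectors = [[0.03+0.24j, (0.03-0.24j), (-0.46+0j), 0.33+0.00j, 0.13+0.00j], [(-0.13-0.06j), -0.13+0.06j, -0.15+0.00j, (0.51+0j), -0.12+0.00j], [-0.75+0.00j, -0.75-0.00j, (0.77+0j), -0.30+0.00j, -0.16+0.00j], [(-0.2+0.27j), (-0.2-0.27j), (0.42+0j), (-0.17+0j), 0.37+0.00j], [(0.46-0.16j), (0.46+0.16j), -0.09+0.00j, -0.71+0.00j, 0.90+0.00j]]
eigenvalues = [(-0.11+0.08j), (-0.11-0.08j), (-0.04+0j), (0.07+0j), (0.16+0j)]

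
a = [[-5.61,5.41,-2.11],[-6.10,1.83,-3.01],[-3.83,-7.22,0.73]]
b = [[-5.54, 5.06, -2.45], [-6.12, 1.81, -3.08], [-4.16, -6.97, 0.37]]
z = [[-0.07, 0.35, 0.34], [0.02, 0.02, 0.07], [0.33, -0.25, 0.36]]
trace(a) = -3.05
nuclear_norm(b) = 19.55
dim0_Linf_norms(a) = [6.1, 7.22, 3.01]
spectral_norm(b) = 10.36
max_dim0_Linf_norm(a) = 7.22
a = b + z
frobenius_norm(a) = 13.50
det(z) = -0.00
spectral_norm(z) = 0.55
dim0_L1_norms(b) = [15.82, 13.84, 5.9]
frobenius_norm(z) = 0.74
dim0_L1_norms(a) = [15.54, 14.46, 5.85]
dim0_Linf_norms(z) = [0.33, 0.35, 0.36]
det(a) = 93.16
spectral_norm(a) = 10.52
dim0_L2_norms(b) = [9.24, 8.8, 3.95]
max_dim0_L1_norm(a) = 15.54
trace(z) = 0.31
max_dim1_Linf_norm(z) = 0.36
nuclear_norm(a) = 19.96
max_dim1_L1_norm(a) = 13.13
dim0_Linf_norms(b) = [6.12, 6.97, 3.08]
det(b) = 68.56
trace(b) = -3.36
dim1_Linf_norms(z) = [0.35, 0.07, 0.36]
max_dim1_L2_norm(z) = 0.55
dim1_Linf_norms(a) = [5.61, 6.1, 7.22]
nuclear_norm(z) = 1.05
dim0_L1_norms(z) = [0.42, 0.62, 0.77]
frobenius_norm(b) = 13.36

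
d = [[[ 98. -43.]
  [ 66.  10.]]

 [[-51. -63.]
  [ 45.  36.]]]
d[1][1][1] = 36.0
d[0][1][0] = 66.0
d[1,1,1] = 36.0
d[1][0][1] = -63.0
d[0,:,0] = [98.0, 66.0]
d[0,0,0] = 98.0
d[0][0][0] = 98.0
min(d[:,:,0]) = -51.0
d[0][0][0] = 98.0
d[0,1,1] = 10.0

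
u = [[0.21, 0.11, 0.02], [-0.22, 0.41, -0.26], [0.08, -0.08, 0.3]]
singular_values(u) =[0.59, 0.24, 0.18]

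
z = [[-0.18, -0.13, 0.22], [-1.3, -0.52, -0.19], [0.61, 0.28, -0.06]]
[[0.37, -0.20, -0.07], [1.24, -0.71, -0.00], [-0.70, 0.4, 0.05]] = z @ [[-0.97,0.38,0.02], [-0.24,0.53,0.06], [0.76,-0.3,-0.28]]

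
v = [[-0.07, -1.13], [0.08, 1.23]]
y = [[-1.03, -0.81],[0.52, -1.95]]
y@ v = [[0.01,0.17], [-0.19,-2.99]]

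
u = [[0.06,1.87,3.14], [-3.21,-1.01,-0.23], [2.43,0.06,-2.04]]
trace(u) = -2.99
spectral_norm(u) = 4.40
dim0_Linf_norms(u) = [3.21, 1.87, 3.14]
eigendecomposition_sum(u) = [[0.41+0.45j, 0.66-0.00j, (0.65+0.25j)], [(-1.16+0.02j), -0.82+0.94j, -1.17+0.61j], [(0.52+0.18j), 0.52-0.28j, (0.63-0.08j)]] + [[0.41-0.45j, (0.66+0j), (0.65-0.25j)], [(-1.16-0.02j), -0.82-0.94j, (-1.17-0.61j)], [(0.52-0.18j), 0.52+0.28j, 0.63+0.08j]] + [[(-0.77+0j), 0.55+0.00j, 1.83+0.00j], [(-0.89+0j), (0.64+0j), 2.12+0.00j], [1.38-0.00j, (-0.99-0j), -3.29-0.00j]]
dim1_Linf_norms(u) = [3.14, 3.21, 2.43]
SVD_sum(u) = [[-1.64, 0.21, 1.48], [-1.58, 0.2, 1.42], [2.33, -0.29, -2.1]] + [[1.75,1.53,1.73], [-1.58,-1.38,-1.56], [0.17,0.15,0.17]] + [[-0.05,0.13,-0.07],[-0.06,0.17,-0.09],[-0.07,0.21,-0.11]]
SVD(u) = [[0.50, -0.74, 0.44], [0.48, 0.67, 0.57], [-0.72, -0.07, 0.69]] @ diag([4.4040411244662785, 3.909947317373102, 0.35218425486766664]) @ [[-0.74, 0.09, 0.67],[-0.6, -0.53, -0.60],[-0.3, 0.84, -0.45]]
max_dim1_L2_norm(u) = 3.66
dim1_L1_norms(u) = [5.07, 4.45, 4.53]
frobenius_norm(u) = 5.90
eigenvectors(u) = [[(0.29+0.32j),(0.29-0.32j),(-0.42+0j)], [-0.81+0.00j,(-0.81-0j),(-0.49+0j)], [(0.36+0.14j),0.36-0.14j,0.76+0.00j]]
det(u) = -6.06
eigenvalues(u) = [(0.22+1.31j), (0.22-1.31j), (-3.43+0j)]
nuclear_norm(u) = 8.67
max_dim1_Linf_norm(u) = 3.21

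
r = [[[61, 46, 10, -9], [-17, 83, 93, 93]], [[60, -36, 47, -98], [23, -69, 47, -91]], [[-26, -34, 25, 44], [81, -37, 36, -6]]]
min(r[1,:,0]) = 23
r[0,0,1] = 46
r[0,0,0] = 61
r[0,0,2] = 10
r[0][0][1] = 46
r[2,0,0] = -26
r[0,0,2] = 10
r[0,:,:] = [[61, 46, 10, -9], [-17, 83, 93, 93]]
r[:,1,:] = [[-17, 83, 93, 93], [23, -69, 47, -91], [81, -37, 36, -6]]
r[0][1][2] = 93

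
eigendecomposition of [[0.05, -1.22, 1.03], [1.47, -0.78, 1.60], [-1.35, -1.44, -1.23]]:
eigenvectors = [[(0.11-0.49j), (0.11+0.49j), (0.68+0j)], [-0.31-0.52j, (-0.31+0.52j), (-0.28+0j)], [0.62+0.00j, (0.62-0j), (-0.68+0j)]]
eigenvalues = [(-0.74+2.26j), (-0.74-2.26j), (-0.47+0j)]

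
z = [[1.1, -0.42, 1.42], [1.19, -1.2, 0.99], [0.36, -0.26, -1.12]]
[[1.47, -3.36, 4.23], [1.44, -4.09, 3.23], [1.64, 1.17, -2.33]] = z @ [[2.65, -0.35, 0.86], [0.78, 1.77, 0.09], [-0.79, -1.57, 2.34]]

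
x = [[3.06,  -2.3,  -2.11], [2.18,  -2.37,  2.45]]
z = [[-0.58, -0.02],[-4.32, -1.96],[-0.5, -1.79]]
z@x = [[-1.82, 1.38, 1.17], [-17.49, 14.58, 4.31], [-5.43, 5.39, -3.33]]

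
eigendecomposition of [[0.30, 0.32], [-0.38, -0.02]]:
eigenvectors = [[(-0.31-0.6j), -0.31+0.60j], [0.74+0.00j, (0.74-0j)]]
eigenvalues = [(0.14+0.31j), (0.14-0.31j)]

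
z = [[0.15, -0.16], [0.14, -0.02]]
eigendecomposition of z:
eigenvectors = [[0.73+0.00j, (0.73-0j)], [(0.39-0.56j), (0.39+0.56j)]]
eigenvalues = [(0.06+0.12j), (0.06-0.12j)]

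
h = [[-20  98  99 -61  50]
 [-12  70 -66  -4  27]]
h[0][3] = -61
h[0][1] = 98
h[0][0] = -20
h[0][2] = 99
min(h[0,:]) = -61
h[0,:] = [-20, 98, 99, -61, 50]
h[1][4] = 27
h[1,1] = 70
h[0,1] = 98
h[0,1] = 98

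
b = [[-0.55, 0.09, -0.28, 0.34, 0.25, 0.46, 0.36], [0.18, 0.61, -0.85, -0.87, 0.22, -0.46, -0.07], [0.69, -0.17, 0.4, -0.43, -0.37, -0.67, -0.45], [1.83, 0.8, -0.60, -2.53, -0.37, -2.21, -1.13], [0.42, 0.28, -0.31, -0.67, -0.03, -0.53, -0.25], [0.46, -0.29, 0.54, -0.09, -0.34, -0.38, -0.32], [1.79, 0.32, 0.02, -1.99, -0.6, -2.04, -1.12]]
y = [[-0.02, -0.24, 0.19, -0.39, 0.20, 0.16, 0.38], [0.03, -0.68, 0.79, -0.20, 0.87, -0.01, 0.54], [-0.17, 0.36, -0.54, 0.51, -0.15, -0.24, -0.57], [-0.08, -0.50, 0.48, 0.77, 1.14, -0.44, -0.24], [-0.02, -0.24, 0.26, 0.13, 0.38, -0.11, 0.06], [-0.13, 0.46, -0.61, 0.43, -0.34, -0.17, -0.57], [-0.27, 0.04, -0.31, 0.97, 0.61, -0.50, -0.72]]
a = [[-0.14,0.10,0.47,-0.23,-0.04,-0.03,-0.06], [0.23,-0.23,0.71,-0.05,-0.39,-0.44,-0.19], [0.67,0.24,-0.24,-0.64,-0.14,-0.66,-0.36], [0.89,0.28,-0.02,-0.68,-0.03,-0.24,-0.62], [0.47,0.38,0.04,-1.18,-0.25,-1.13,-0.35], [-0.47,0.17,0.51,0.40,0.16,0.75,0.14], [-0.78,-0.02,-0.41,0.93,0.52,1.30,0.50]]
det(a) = -0.00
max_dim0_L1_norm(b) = 6.92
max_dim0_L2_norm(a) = 2.05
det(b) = 0.00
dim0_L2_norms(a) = [1.54, 0.61, 1.1, 1.83, 0.73, 2.05, 0.97]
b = y @ a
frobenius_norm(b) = 6.07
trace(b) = -3.60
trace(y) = -0.98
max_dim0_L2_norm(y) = 1.66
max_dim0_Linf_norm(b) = 2.53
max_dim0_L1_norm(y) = 3.69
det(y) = 0.00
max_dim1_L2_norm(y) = 1.62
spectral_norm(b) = 5.82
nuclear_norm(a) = 6.03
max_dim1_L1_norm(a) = 4.46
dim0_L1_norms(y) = [0.72, 2.52, 3.18, 3.4, 3.69, 1.63, 3.08]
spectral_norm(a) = 3.24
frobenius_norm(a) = 3.60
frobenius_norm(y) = 3.19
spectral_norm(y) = 2.33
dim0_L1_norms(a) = [3.65, 1.42, 2.4, 4.11, 1.53, 4.55, 2.22]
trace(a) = -0.29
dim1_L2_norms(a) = [0.56, 1.0, 1.25, 1.33, 1.79, 1.13, 1.96]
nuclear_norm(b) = 7.69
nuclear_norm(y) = 4.82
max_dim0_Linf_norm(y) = 1.14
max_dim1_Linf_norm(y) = 1.14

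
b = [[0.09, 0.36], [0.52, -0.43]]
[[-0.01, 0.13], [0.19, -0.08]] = b @ [[0.30, 0.12],[-0.09, 0.32]]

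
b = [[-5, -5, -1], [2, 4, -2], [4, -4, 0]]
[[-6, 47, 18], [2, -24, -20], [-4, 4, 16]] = b @ [[0, -4, 0], [1, -5, -4], [1, -2, 2]]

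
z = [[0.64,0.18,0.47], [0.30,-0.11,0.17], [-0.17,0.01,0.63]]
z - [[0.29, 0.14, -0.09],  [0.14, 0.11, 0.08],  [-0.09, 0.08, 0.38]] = [[0.35,0.04,0.56], [0.16,-0.22,0.09], [-0.08,-0.07,0.25]]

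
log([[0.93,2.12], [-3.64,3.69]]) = [[0.74, 0.71],[-1.22, 1.67]]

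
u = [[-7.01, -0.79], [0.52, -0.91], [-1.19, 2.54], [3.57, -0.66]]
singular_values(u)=[7.97, 2.89]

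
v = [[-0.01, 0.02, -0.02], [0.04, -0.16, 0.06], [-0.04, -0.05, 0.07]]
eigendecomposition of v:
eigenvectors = [[0.11, -0.69, -0.19], [-0.97, -0.43, 0.22], [-0.2, -0.58, 0.96]]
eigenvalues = [-0.15, -0.01, 0.07]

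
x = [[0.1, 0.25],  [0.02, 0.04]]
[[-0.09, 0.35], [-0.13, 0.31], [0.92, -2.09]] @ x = [[-0.00, -0.01], [-0.01, -0.02], [0.05, 0.15]]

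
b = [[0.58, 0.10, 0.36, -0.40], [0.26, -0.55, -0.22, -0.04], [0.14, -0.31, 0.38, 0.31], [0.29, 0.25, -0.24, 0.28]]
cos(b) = [[0.86, 0.10, -0.2, 0.12],[0.02, 0.81, -0.07, 0.08],[-0.07, -0.07, 0.91, -0.08],[-0.14, -0.02, 0.06, 1.06]]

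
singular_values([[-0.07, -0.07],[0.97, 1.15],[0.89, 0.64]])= [1.85, 0.22]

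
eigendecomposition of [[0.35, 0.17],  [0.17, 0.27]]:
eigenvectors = [[0.78,-0.62],[0.62,0.78]]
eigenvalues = [0.48, 0.14]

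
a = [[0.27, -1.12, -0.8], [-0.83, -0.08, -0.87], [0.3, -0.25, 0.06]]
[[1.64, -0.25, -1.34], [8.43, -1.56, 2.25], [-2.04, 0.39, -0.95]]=a @ [[-4.06, 1.24, -3.61], [1.84, 0.09, -0.31], [-5.99, 0.60, 0.89]]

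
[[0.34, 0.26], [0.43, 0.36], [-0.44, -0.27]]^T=[[0.34, 0.43, -0.44], [0.26, 0.36, -0.27]]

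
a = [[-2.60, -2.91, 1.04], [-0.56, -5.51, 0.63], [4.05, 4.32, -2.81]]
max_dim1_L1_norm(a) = 11.18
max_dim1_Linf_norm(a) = 5.51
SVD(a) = [[-0.44, 0.21, 0.87], [-0.55, -0.83, -0.08], [0.71, -0.52, 0.48]] @ diag([8.999162516618041, 3.00583584825033, 0.5668552309629786]) @ [[0.48, 0.82, -0.31], [-0.73, 0.57, 0.38], [-0.49, -0.04, -0.87]]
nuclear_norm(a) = 12.57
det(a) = -15.33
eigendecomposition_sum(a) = [[-0.37,0.08,-0.16], [-0.07,0.02,-0.03], [-0.86,0.19,-0.37]] + [[-0.9,  1.44,  0.27], [0.79,  -1.27,  -0.23], [2.47,  -3.97,  -0.73]] + [[-1.33, -4.43, 0.93],[-1.28, -4.26, 0.89],[2.44, 8.11, -1.70]]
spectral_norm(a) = 9.00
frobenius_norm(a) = 9.50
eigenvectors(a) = [[-0.39, 0.33, 0.44], [-0.07, -0.29, 0.42], [-0.92, -0.9, -0.8]]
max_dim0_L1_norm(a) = 12.74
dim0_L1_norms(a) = [7.21, 12.74, 4.48]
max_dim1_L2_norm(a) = 6.55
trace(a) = -10.92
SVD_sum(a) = [[-1.90, -3.25, 1.23], [-2.39, -4.09, 1.55], [3.05, 5.22, -1.97]] + [[-0.46, 0.36, 0.24],[1.81, -1.42, -0.96],[1.13, -0.89, -0.60]] + [[-0.24, -0.02, -0.43], [0.02, 0.00, 0.04], [-0.13, -0.01, -0.24]]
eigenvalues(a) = [-0.72, -2.9, -7.29]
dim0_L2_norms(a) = [4.85, 7.58, 3.06]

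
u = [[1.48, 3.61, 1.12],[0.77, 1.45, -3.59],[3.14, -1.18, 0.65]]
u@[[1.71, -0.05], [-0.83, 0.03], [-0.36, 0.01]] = [[-0.87, 0.05],  [1.41, -0.03],  [6.11, -0.19]]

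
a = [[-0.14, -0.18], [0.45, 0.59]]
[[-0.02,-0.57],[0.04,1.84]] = a@[[1.11, 1.41], [-0.78, 2.05]]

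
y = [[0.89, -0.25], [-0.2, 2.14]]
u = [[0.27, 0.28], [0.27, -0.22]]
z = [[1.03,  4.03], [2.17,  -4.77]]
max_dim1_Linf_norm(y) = 2.14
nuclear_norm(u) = 0.74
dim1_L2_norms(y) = [0.92, 2.15]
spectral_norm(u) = 0.39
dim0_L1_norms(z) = [3.2, 8.8]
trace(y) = 3.03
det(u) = -0.14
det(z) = -13.66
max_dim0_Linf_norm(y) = 2.14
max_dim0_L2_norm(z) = 6.24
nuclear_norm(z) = 8.49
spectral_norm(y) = 2.18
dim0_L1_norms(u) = [0.54, 0.5]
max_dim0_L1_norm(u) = 0.54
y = u @ z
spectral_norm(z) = 6.33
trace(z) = -3.74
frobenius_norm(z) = 6.69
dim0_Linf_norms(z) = [2.17, 4.77]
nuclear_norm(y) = 3.03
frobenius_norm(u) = 0.52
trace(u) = 0.05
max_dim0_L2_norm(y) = 2.15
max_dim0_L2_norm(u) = 0.38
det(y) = 1.85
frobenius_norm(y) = 2.34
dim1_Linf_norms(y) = [0.89, 2.14]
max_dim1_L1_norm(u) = 0.55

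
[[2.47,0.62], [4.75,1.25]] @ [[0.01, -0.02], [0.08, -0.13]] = [[0.07, -0.13], [0.15, -0.26]]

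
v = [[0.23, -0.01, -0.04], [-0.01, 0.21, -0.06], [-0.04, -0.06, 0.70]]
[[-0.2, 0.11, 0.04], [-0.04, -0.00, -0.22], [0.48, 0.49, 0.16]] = v @ [[-0.77, 0.62, 0.17], [-0.03, 0.23, -0.97], [0.64, 0.75, 0.16]]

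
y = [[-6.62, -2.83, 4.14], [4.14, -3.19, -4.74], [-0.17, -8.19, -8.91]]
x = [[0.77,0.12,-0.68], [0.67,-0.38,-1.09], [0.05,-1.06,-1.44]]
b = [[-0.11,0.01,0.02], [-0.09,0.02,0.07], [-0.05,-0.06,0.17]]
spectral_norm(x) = 2.26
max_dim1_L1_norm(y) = 17.27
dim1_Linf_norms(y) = [6.62, 4.74, 8.91]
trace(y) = -18.72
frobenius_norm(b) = 0.25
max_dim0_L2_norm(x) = 1.93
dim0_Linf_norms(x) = [0.77, 1.06, 1.44]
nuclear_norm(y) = 23.88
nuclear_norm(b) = 0.36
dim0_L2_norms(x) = [1.02, 1.13, 1.93]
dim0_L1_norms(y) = [10.93, 14.21, 17.79]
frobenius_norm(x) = 2.46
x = b @ y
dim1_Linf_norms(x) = [0.77, 1.09, 1.44]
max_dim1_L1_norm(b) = 0.28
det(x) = 0.11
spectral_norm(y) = 13.73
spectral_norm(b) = 0.22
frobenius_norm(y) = 16.29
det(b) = -0.00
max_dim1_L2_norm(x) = 1.79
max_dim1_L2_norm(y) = 12.1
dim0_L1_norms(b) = [0.25, 0.09, 0.26]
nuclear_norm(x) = 3.28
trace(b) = 0.08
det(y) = -180.46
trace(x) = -1.05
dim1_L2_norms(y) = [8.3, 7.06, 12.1]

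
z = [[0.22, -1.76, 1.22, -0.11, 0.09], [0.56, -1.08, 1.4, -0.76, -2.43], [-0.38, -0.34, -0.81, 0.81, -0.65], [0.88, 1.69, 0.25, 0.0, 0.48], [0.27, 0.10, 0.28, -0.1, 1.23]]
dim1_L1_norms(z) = [3.4, 6.23, 2.99, 3.3, 1.98]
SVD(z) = [[-0.43, 0.07, -0.71, 0.44, -0.33], [-0.82, 0.33, 0.36, -0.03, 0.29], [-0.04, -0.59, 0.26, 0.7, 0.30], [0.33, 0.69, 0.29, 0.56, -0.16], [0.20, 0.26, -0.45, 0.05, 0.83]] @ diag([3.639517867657723, 2.0679837617385513, 2.0621505775538247, 0.6304260388868786, 0.08276990499983905]) @ [[-0.05, 0.61, -0.41, 0.17, 0.65], [0.53, 0.44, 0.61, -0.37, 0.11], [0.04, 0.59, -0.3, 0.03, -0.75], [0.5, -0.06, 0.13, 0.85, -0.04], [0.68, -0.29, -0.59, -0.33, 0.04]]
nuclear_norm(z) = 8.48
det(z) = -0.81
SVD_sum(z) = [[0.08, -0.94, 0.64, -0.26, -1.01],[0.16, -1.82, 1.23, -0.51, -1.95],[0.01, -0.09, 0.06, -0.02, -0.09],[-0.06, 0.73, -0.49, 0.20, 0.78],[-0.04, 0.44, -0.30, 0.12, 0.47]] + [[0.07, 0.06, 0.08, -0.05, 0.02], [0.36, 0.3, 0.42, -0.25, 0.08], [-0.65, -0.54, -0.75, 0.45, -0.14], [0.75, 0.63, 0.87, -0.52, 0.16], [0.28, 0.24, 0.33, -0.20, 0.06]] + [[-0.06,-0.87,0.45,-0.04,1.10], [0.03,0.44,-0.23,0.02,-0.56], [0.02,0.32,-0.17,0.02,-0.4], [0.02,0.35,-0.18,0.02,-0.44], [-0.04,-0.55,0.29,-0.03,0.7]] + [[0.14,-0.02,0.04,0.24,-0.01], [-0.01,0.00,-0.00,-0.01,0.0], [0.22,-0.03,0.06,0.38,-0.02], [0.18,-0.02,0.05,0.30,-0.01], [0.01,-0.00,0.0,0.02,-0.0]] + [[-0.02,0.01,0.02,0.01,-0.0], [0.02,-0.01,-0.01,-0.01,0.00], [0.02,-0.01,-0.01,-0.01,0.0], [-0.01,0.00,0.01,0.0,-0.0], [0.05,-0.02,-0.04,-0.02,0.00]]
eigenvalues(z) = [(-1.11+2.05j), (-1.11-2.05j), (-0.18+0j), (0.62+0j), (1.34+0j)]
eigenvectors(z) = [[(0.4+0.34j), 0.40-0.34j, 0.71+0.00j, -0.07+0.00j, 0.61+0.00j],  [(0.56+0j), (0.56-0j), (-0.25+0j), (-0.24+0j), (-0.51+0j)],  [-0.21+0.25j, -0.21-0.25j, (-0.61+0j), -0.46+0.00j, -0.23+0.00j],  [-0.13-0.54j, (-0.13+0.54j), (-0.26+0j), (-0.84+0j), (-0.09+0j)],  [0.02-0.08j, 0.02+0.08j, (-0.02+0j), 0.15+0.00j, (0.55+0j)]]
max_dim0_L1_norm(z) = 4.97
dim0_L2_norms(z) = [1.16, 2.69, 2.06, 1.12, 2.84]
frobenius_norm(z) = 4.71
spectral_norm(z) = 3.64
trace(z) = -0.44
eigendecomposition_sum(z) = [[(0.01+0.44j),  (-0.87+0.21j),  0.43+0.63j,  (-0.1-0.47j),  (-0.67-0.11j)], [0.31+0.35j,  -0.56+0.77j,  (0.78+0.21j),  (-0.41-0.31j),  (-0.62+0.37j)], [-0.28+0.01j,  -0.14-0.55j,  (-0.4+0.28j),  0.30-0.07j,  0.07-0.42j], [(0.26-0.39j),  (0.88+0.35j),  0.02-0.80j,  (-0.2+0.46j),  (0.5+0.51j)], [(0.06-0.03j),  0.09+0.10j,  0.05-0.10j,  -0.06+0.05j,  (0.03+0.1j)]] + [[0.01-0.44j, -0.87-0.21j, (0.43-0.63j), (-0.1+0.47j), (-0.67+0.11j)], [(0.31-0.35j), -0.56-0.77j, 0.78-0.21j, (-0.41+0.31j), -0.62-0.37j], [-0.28-0.01j, -0.14+0.55j, (-0.4-0.28j), 0.30+0.07j, (0.07+0.42j)], [(0.26+0.39j), 0.88-0.35j, 0.02+0.80j, -0.20-0.46j, 0.50-0.51j], [0.06+0.03j, (0.09-0.1j), 0.05+0.10j, -0.06-0.05j, 0.03-0.10j]] + [[-0.08-0.00j, (0.08+0j), (0.09+0j), -0.03-0.00j, 0.19+0.00j], [0.03+0.00j, -0.03-0.00j, -0.03-0.00j, 0.01+0.00j, (-0.07-0j)], [(0.07+0j), (-0.07-0j), (-0.08-0j), (0.03+0j), (-0.17-0j)], [0.03+0.00j, (-0.03-0j), -0.03-0.00j, (0.01+0j), -0.07-0.00j], [0.00+0.00j, (-0-0j), (-0-0j), 0.00+0.00j, (-0-0j)]] + [[0.03-0.00j, (-0+0j), (0.02-0j), 0.04-0.00j, -0.02+0.00j],[0.11-0.00j, (-0.01+0j), 0.08-0.00j, (0.12-0j), (-0.08+0j)],[(0.2-0j), (-0.03+0j), 0.15-0.00j, (0.22-0j), (-0.15+0j)],[(0.36-0j), -0.05+0.00j, 0.28-0.00j, 0.40-0.00j, -0.27+0.00j],[-0.06+0.00j, (0.01-0j), (-0.05+0j), -0.07+0.00j, (0.05-0j)]] + [[0.24+0.00j,(-0.1+0j),0.25+0.00j,0.09-0.00j,(1.25-0j)], [-0.20-0.00j,(0.08-0j),(-0.21-0j),-0.08+0.00j,-1.05+0.00j], [(-0.09-0j),(0.04-0j),(-0.09-0j),-0.03+0.00j,-0.47+0.00j], [(-0.04-0j),(0.01-0j),(-0.04-0j),-0.01+0.00j,(-0.19+0j)], [(0.22+0j),(-0.09+0j),0.22+0.00j,(0.08-0j),(1.12-0j)]]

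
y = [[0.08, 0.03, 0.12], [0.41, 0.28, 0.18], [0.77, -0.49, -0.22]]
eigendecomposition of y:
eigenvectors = [[(0.25+0j), -0.11-0.19j, -0.11+0.19j], [0.11+0.00j, -0.76+0.00j, -0.76-0.00j], [-0.96+0.00j, 0.37-0.49j, (0.37+0.49j)]]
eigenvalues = [(-0.37+0j), (0.25+0.22j), (0.25-0.22j)]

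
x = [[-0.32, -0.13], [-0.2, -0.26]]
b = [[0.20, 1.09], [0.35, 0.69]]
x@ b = [[-0.11, -0.44], [-0.13, -0.4]]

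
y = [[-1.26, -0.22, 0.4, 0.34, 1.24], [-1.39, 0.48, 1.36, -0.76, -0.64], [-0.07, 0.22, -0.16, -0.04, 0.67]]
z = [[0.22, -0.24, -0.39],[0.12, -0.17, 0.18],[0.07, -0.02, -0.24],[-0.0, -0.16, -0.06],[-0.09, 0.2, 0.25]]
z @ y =[[0.08, -0.25, -0.18, 0.27, 0.17], [0.07, -0.07, -0.21, 0.16, 0.38], [-0.04, -0.08, 0.04, 0.05, -0.06], [0.23, -0.09, -0.21, 0.12, 0.06], [-0.18, 0.17, 0.2, -0.19, -0.07]]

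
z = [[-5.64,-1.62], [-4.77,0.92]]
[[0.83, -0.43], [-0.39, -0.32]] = z @ [[-0.01, 0.07], [-0.48, 0.02]]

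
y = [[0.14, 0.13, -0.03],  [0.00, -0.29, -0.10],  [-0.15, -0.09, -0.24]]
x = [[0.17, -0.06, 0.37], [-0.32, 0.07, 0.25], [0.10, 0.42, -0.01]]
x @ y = [[-0.03, 0.01, -0.09],[-0.08, -0.08, -0.06],[0.02, -0.11, -0.04]]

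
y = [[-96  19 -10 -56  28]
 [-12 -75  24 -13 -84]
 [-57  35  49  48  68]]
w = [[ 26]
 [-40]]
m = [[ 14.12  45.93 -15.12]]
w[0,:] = [26]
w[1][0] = -40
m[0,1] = 45.93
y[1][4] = -84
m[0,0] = 14.12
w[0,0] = 26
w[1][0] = -40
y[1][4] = -84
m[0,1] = 45.93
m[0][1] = 45.93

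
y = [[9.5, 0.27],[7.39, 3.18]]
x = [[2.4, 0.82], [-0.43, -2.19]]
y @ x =[[22.68, 7.20], [16.37, -0.90]]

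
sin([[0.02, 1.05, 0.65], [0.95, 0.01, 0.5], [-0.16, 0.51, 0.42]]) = [[-0.01, 0.84, 0.48],[0.78, -0.05, 0.35],[-0.16, 0.42, 0.35]]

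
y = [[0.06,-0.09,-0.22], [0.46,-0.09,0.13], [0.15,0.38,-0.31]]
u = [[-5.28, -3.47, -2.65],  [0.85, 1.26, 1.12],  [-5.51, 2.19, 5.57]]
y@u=[[0.82, -0.8, -1.49], [-3.22, -1.42, -0.6], [1.24, -0.72, -1.7]]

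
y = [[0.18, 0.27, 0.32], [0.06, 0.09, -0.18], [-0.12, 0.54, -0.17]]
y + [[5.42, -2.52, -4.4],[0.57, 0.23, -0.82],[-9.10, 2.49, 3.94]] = [[5.60, -2.25, -4.08], [0.63, 0.32, -1.00], [-9.22, 3.03, 3.77]]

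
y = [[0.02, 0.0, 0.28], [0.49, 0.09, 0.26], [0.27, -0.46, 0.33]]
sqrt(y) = [[(0.28+0.32j), (0.05-0.13j), (0.25-0.1j)], [0.46-0.22j, 0.43+0.09j, 0.17+0.07j], [0.33-0.32j, -0.40+0.13j, (0.6+0.1j)]]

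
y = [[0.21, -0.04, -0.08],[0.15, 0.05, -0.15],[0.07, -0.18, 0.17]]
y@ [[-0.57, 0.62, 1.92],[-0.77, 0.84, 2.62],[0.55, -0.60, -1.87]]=[[-0.13, 0.14, 0.45], [-0.21, 0.22, 0.70], [0.19, -0.21, -0.66]]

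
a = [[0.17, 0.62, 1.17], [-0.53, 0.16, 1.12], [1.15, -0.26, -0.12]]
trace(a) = 0.21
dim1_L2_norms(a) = [1.33, 1.25, 1.19]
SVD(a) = [[0.65, -0.52, -0.55], [0.68, 0.08, 0.73], [-0.33, -0.85, 0.40]] @ diag([1.7922397803774492, 1.187823957349688, 0.35291757674947]) @ [[-0.35, 0.33, 0.87], [-0.93, -0.07, -0.35], [-0.05, -0.94, 0.34]]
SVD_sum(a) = [[-0.41,0.39,1.02],[-0.43,0.41,1.06],[0.21,-0.20,-0.52]] + [[0.57, 0.04, 0.21],[-0.09, -0.01, -0.03],[0.95, 0.07, 0.35]] + [[0.01, 0.18, -0.07],  [-0.01, -0.24, 0.09],  [-0.01, -0.13, 0.05]]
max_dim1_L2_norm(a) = 1.33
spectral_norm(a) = 1.79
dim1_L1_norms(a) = [1.96, 1.81, 1.53]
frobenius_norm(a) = 2.18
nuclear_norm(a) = 3.33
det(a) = 0.75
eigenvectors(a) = [[0.77+0.00j, (-0.19+0.29j), -0.19-0.29j], [0.23+0.00j, -0.80+0.00j, -0.80-0.00j], [(0.59+0j), 0.40-0.27j, (0.4+0.27j)]]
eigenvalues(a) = [(1.26+0j), (-0.53+0.56j), (-0.53-0.56j)]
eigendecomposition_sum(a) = [[0.65+0.00j, 0.20-0.00j, (0.71-0j)], [0.20+0.00j, 0.06-0.00j, 0.22-0.00j], [0.50+0.00j, 0.15-0.00j, 0.55-0.00j]] + [[-0.24+0.03j, (0.21+0.11j), (0.23-0.08j)], [(-0.36-0.42j), (0.05+0.55j), (0.45+0.33j)], [0.32+0.09j, (-0.21-0.26j), (-0.34-0.02j)]] + [[(-0.24-0.03j), (0.21-0.11j), 0.23+0.08j], [(-0.36+0.42j), (0.05-0.55j), 0.45-0.33j], [0.32-0.09j, -0.21+0.26j, -0.34+0.02j]]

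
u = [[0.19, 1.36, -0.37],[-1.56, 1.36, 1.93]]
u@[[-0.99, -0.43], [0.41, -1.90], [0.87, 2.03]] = [[0.05, -3.42], [3.78, 2.0]]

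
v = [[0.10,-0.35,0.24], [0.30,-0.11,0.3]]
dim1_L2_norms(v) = [0.44, 0.44]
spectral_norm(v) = 0.58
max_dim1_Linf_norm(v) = 0.35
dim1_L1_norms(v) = [0.69, 0.71]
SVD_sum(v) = [[0.20, -0.23, 0.27], [0.20, -0.23, 0.27]] + [[-0.10, -0.12, -0.03], [0.1, 0.12, 0.03]]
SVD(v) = [[-0.7, -0.71], [-0.71, 0.70]] @ diag([0.5758502918934686, 0.22493652732761515]) @ [[-0.49, 0.56, -0.66], [0.62, 0.76, 0.18]]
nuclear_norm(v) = 0.80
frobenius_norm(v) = 0.62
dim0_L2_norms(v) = [0.32, 0.37, 0.38]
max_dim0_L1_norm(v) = 0.54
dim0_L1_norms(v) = [0.4, 0.46, 0.54]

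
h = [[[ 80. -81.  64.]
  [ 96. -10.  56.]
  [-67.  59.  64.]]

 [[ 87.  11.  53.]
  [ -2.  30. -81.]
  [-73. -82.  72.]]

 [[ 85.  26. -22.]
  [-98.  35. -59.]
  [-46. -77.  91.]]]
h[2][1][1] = 35.0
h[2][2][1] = -77.0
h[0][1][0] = 96.0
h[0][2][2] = 64.0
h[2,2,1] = -77.0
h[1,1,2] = -81.0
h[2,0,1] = 26.0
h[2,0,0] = 85.0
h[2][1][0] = -98.0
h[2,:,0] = [85.0, -98.0, -46.0]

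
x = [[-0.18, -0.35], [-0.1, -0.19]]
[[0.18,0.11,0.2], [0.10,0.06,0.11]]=x@[[-0.90, -0.55, -0.97], [-0.06, -0.03, -0.06]]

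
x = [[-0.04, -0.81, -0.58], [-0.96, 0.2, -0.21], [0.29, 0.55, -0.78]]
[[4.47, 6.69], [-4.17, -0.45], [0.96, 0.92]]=x @[[4.07, 0.42], [-3.94, -5.01], [-2.49, -4.56]]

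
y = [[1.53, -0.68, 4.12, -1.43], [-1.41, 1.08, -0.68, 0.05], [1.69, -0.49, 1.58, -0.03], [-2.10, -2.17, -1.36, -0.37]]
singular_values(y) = [5.61, 2.83, 1.62, 0.16]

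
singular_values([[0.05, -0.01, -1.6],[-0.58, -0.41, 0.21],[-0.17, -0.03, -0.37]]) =[1.66, 0.72, 0.08]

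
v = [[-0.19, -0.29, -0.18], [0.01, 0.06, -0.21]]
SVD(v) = [[-0.99, -0.17], [-0.17, 0.99]] @ diag([0.3946769133540689, 0.21125845323987572]) @ [[0.47, 0.7, 0.54],[0.20, 0.51, -0.84]]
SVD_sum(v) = [[-0.18, -0.27, -0.21], [-0.03, -0.05, -0.04]] + [[-0.01,-0.02,0.03], [0.04,0.11,-0.17]]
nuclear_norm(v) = 0.61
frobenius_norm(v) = 0.45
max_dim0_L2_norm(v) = 0.3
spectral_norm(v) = 0.39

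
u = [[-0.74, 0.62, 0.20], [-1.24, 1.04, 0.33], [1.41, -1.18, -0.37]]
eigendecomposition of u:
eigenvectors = [[0.39,-0.29,0.64], [0.62,-0.6,0.64], [-0.68,0.75,0.43]]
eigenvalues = [-0.11, 0.04, 0.0]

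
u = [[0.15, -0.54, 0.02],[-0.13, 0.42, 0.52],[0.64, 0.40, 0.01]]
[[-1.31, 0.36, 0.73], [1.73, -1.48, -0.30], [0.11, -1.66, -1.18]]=u@[[-1.18, -1.78, -0.86],[2.14, -1.24, -1.58],[1.30, -2.29, 0.48]]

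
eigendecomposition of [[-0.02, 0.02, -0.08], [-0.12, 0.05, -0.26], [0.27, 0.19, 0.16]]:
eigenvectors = [[(-0.67+0j), -0.04+0.21j, -0.04-0.21j], [0.63+0.00j, -0.20+0.65j, -0.20-0.65j], [0.40+0.00j, (0.7+0j), (0.7-0j)]]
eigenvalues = [(0.01+0j), (0.09+0.26j), (0.09-0.26j)]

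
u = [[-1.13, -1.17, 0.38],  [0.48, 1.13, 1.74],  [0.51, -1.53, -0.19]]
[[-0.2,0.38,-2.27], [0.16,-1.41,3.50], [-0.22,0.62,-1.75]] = u@[[0.02, -0.12, 0.92], [0.15, -0.38, 1.34], [-0.01, -0.53, 0.89]]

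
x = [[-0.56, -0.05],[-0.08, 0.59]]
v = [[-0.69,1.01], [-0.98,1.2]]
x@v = [[0.44,-0.63], [-0.52,0.63]]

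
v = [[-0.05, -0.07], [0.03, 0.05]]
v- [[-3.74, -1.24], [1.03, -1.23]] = [[3.69, 1.17], [-1.00, 1.28]]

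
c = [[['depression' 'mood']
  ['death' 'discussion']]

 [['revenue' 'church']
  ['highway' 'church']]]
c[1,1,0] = 'highway'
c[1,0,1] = 'church'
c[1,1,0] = 'highway'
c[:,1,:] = [['death', 'discussion'], ['highway', 'church']]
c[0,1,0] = 'death'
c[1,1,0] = 'highway'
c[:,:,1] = [['mood', 'discussion'], ['church', 'church']]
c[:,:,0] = [['depression', 'death'], ['revenue', 'highway']]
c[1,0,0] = 'revenue'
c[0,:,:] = [['depression', 'mood'], ['death', 'discussion']]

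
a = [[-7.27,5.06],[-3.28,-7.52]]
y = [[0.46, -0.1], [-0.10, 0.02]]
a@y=[[-3.85, 0.83], [-0.76, 0.18]]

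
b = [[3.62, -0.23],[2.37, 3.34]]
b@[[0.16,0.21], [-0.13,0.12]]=[[0.61, 0.73], [-0.05, 0.9]]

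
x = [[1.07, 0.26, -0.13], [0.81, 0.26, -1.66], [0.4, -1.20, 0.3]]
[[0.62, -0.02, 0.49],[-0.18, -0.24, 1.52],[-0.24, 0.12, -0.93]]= x@[[0.52, 0.01, 0.21], [0.48, -0.06, 0.67], [0.44, 0.14, -0.71]]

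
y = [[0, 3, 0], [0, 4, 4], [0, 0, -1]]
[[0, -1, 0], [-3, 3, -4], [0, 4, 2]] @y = [[0, -4, -4], [0, 3, 16], [0, 16, 14]]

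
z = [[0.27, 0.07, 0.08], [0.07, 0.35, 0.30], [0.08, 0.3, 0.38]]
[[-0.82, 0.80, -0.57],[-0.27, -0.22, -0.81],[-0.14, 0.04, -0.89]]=z@[[-3.1, 3.18, -1.49], [-1.22, -2.46, -0.87], [1.25, 1.39, -1.35]]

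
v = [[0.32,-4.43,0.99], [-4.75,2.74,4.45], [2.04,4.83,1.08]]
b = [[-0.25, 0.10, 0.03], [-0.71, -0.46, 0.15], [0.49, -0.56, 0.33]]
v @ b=[[3.55, 1.52, -0.33], [1.42, -4.23, 1.74], [-3.41, -2.62, 1.14]]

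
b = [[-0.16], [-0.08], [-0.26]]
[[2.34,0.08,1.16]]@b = [[-0.68]]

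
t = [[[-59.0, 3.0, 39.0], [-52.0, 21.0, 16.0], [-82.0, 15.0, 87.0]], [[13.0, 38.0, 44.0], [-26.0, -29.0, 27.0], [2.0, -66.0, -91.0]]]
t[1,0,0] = 13.0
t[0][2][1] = 15.0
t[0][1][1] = 21.0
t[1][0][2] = 44.0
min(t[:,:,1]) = -66.0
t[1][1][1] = -29.0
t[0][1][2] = 16.0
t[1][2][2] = -91.0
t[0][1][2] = 16.0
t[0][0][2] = 39.0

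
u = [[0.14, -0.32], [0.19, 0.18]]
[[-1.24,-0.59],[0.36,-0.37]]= u@[[-1.27,-2.62], [3.33,0.69]]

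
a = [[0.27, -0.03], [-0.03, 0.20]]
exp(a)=[[1.31, -0.04], [-0.04, 1.22]]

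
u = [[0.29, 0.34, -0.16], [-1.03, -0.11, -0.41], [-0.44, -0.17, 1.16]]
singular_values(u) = [1.29, 1.14, 0.27]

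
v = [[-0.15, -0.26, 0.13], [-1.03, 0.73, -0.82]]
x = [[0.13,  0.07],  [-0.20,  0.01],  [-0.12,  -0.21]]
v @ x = [[0.02, -0.04], [-0.18, 0.11]]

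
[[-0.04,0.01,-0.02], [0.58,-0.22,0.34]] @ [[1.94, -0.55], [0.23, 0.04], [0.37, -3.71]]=[[-0.08, 0.1], [1.20, -1.59]]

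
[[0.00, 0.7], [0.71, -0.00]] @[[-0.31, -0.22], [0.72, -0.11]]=[[0.50, -0.08], [-0.22, -0.16]]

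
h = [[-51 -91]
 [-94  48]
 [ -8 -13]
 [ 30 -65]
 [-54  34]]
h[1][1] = 48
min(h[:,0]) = -94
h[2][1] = -13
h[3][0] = 30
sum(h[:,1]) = -87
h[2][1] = -13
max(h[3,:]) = 30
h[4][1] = 34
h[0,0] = -51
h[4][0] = -54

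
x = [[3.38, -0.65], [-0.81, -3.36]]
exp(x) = [[31.37, -2.99], [-3.72, 0.39]]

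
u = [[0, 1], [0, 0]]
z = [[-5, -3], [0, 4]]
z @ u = [[0, -5], [0, 0]]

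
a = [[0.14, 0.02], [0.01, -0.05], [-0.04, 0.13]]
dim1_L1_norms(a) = [0.16, 0.06, 0.17]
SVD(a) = [[-0.64,0.77],[-0.25,-0.25],[0.72,0.59]] @ diag([0.1534451470726593, 0.13249372377531687]) @ [[-0.79,0.61], [0.61,0.79]]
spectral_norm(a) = 0.15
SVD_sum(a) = [[0.08, -0.06], [0.03, -0.02], [-0.09, 0.07]] + [[0.06,  0.08],[-0.02,  -0.03],[0.05,  0.06]]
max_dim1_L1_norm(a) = 0.17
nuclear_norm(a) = 0.29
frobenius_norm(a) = 0.20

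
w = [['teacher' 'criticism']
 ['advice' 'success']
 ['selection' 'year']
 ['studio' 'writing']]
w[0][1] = 'criticism'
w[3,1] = 'writing'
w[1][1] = 'success'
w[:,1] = ['criticism', 'success', 'year', 'writing']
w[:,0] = ['teacher', 'advice', 'selection', 'studio']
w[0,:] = ['teacher', 'criticism']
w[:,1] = ['criticism', 'success', 'year', 'writing']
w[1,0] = 'advice'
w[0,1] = 'criticism'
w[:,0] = ['teacher', 'advice', 'selection', 'studio']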